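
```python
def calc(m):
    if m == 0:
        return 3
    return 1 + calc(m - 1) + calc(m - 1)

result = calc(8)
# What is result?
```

calc(m) = 1 + 2·calc(m-1), calc(0)=3. Closed form: (3+1)·2^8 - 1 = 1023.

Answer: 1023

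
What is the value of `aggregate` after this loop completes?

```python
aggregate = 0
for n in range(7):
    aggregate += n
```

Sum of 0 to 6 = 21
`aggregate` takes the values: 0 → 1 → 3 → 6 → 10 → 15 → 21

Answer: 21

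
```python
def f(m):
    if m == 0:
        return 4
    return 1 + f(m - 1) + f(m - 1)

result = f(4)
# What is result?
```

f(m) = 1 + 2·f(m-1), f(0)=4. Closed form: (4+1)·2^4 - 1 = 79.

Answer: 79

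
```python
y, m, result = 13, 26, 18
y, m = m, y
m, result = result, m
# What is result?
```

Trace:
`y, m, result = 13, 26, 18` → y = 13; m = 26; result = 18
`y, m = m, y` → y = 26; m = 13
`m, result = result, m` → m = 18; result = 13
So result = 13

Answer: 13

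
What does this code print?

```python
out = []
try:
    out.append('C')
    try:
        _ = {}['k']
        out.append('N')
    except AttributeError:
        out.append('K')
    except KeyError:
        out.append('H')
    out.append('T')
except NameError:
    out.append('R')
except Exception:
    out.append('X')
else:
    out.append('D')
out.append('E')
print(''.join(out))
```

Execution trace: 'C' (try body) → 'H' (inner except KeyError) → 'T' (try body, no exception) → 'D' (else) → 'E' (after the try/except). Output: CHTDE

Answer: CHTDE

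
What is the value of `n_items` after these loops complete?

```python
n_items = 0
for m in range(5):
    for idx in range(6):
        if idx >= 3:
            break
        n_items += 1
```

Inner breaks at 3, outer runs 5 times
`n_items` takes the values: 0 → 1 → 2 → 3 → 4 → 5 → 6 → 7 → 8 → 9 → 10 → 11 → 12 → 13 → 14 → 15

Answer: 15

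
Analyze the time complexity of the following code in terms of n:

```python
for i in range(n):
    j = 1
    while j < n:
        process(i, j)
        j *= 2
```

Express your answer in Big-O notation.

This is Linear outer loop, logarithmic inner loop. Time complexity: O(n log n).

Answer: O(n log n)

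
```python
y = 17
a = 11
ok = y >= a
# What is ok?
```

Trace:
`y = 17` → y = 17
`a = 11` → a = 11
`ok = y >= a` → ok = True
So ok = True

Answer: True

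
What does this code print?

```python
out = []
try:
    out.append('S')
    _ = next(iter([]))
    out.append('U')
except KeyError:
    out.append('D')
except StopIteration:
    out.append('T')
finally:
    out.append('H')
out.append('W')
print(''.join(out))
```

Execution trace: 'S' (try body) → 'T' (except StopIteration) → 'H' (finally) → 'W' (after the try/except). Output: STHW

Answer: STHW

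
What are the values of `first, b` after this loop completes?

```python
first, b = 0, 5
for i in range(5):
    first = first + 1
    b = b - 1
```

first goes 0→5, b goes 5→0
`first, b` takes the values: (0, 5) → (1, 5) → (1, 4) → (2, 4) → (2, 3) → (3, 3) → (3, 2) → (4, 2) → (4, 1) → (5, 1) → (5, 0)

Answer: 5, 0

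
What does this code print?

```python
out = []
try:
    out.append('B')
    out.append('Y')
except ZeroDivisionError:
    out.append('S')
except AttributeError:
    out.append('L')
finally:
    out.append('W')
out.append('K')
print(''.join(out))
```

Execution trace: 'B' (try body) → 'Y' (try body, no exception) → 'W' (finally) → 'K' (after the try/except). Output: BYWK

Answer: BYWK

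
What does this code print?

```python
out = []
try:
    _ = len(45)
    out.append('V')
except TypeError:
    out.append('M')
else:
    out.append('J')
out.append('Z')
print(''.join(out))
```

Execution trace: 'M' (except TypeError) → 'Z' (after the try/except). Output: MZ

Answer: MZ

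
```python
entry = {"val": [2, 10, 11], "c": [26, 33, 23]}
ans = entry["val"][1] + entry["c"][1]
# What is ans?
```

Trace:
`entry = {"val": [2, 10, 11], "c": [26, 33, 23]}` → entry = {'val': [2, 10, 11], 'c': [26, 33, 23]}
`ans = entry["val"][1] + entry["c"][1]` → ans = 43
So ans = 43

Answer: 43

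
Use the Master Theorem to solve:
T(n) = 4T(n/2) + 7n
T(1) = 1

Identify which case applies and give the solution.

a=4, b=2, f(n)=7n. log_2(4) = 2. Since c=1 < 2, Case 1 applies: T(n) = Θ(n^log_b(a)) = O(n^2).

Answer: O(n^2) - Case 1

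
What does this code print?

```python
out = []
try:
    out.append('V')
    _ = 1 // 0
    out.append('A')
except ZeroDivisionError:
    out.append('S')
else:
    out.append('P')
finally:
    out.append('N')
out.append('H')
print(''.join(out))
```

Execution trace: 'V' (try body) → 'S' (except ZeroDivisionError) → 'N' (finally) → 'H' (after the try/except). Output: VSNH

Answer: VSNH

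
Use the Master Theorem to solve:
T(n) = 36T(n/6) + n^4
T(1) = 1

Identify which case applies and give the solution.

a=36, b=6, f(n)=n^4. log_6(36) = 2. Since c=4 > 2 and the regularity condition holds (36(n/6)^4 = (36/6^4)n^4 with 36/6^4 < 1), Case 3 applies: T(n) = Θ(f(n)) = O(n^4).

Answer: O(n^4) - Case 3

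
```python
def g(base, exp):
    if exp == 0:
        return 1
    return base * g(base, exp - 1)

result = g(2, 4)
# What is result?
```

g(2, 4) = 2 * 2 * 2 * 2 = 16

Answer: 16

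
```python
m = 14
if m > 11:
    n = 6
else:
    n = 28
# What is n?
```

Trace:
`m = 14` → m = 14
`if m > 11: ...` → m > 11 is True → n = 6
So n = 6

Answer: 6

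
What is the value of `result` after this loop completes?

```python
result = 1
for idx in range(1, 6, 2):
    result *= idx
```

Product of 1, 3, 5, ... up to 5
`result` takes the values: 1 → 3 → 15

Answer: 15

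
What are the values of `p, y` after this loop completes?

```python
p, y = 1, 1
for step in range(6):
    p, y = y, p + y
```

Fibonacci: after 6 iterations
`p, y` takes the values: (1, 1) → (1, 2) → (2, 3) → (3, 5) → (5, 8) → (8, 13) → (13, 21)

Answer: 13, 21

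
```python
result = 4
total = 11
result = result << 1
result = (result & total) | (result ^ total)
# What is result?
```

Trace:
`result = 4` → result = 4
`total = 11` → total = 11
`result = result << 1` → result = 8
`result = (result & total) | (result ^ total)` → result = 11
So result = 11

Answer: 11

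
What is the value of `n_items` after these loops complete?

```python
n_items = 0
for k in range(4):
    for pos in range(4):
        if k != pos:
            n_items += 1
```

4² - 4 (exclude diagonal)
`n_items` takes the values: 0 → 1 → 2 → 3 → 4 → 5 → 6 → 7 → 8 → 9 → 10 → 11 → 12

Answer: 12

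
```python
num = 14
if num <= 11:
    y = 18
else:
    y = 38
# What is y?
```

Trace:
`num = 14` → num = 14
`if num <= 11: ...` → num <= 11 is False, take else branch → y = 38
So y = 38

Answer: 38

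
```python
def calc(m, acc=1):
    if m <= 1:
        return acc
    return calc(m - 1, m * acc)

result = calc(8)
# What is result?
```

Accumulator trace (n, acc): (8, 1) -> (7, 8) -> (6, 56) -> (5, 336) -> (4, 1680) -> (3, 6720) -> (2, 20160) -> (1, 40320) -> return 40320

Answer: 40320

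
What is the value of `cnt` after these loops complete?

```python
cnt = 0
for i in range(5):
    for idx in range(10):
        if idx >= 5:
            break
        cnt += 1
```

Inner breaks at 5, outer runs 5 times
`cnt` takes the values: 0 → 1 → 2 → 3 → 4 → 5 → 6 → 7 → 8 → 9 → 10 → 11 → 12 → 13 → 14 → 15 → 16 → 17 → 18 → 19 → 20 → 21 → 22 → 23 → 24 → 25

Answer: 25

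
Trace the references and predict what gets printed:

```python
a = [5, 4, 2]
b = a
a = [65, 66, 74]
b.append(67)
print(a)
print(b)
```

Key concept: rebinding vs mutation: a is rebound to a new list, b still points at the original.
Step by step:
`a = [5, 4, 2]` → a = [5, 4, 2]
`b = a` → b = [5, 4, 2] (same object as a)
`a = [65, 66, 74]` → a = [65, 66, 74]
`b.append(67)` → b = [5, 4, 2, 67]
`print(a)` → prints [65, 66, 74]
`print(b)` → prints [5, 4, 2, 67]

Answer:
[65, 66, 74]
[5, 4, 2, 67]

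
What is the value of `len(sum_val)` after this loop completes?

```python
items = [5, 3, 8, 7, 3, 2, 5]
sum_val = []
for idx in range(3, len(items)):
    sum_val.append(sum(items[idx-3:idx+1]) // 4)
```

Number of 4-element averages
`sum_val` takes the values: [] → [5] → [5, 5] → [5, 5, 5] → [5, 5, 5, 4]
So `len(sum_val)` = 4

Answer: 4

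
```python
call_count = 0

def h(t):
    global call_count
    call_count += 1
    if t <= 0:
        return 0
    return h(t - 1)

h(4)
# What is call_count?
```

Linear recursion stepping by 1: 5 calls from t=4 down to ≤0.

Answer: 5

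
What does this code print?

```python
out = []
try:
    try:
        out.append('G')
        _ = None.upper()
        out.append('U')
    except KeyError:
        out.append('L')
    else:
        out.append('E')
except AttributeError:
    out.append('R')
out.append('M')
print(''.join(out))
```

Execution trace: 'G' (try body) → 'R' (outer except AttributeError) → 'M' (after the try/except). Output: GRM

Answer: GRM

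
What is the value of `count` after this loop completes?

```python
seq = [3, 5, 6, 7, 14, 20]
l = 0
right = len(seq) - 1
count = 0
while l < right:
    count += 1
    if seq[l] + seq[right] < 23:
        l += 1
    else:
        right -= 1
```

Steps to find pair summing to 23
`count` takes the values: 0 → 1 → 2 → 3 → 4 → 5

Answer: 5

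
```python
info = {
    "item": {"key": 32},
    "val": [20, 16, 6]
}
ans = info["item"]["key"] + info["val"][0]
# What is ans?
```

Trace:
`info = { ...` → info = {'item': {'key': 32}, 'val': [20, 16, 6]}
`ans = info["item"]["key"] + info["val"][0]` → ans = 52
So ans = 52

Answer: 52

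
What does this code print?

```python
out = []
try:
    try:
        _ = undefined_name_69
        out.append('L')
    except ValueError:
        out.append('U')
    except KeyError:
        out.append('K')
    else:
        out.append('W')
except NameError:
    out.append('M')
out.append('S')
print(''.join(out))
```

Execution trace: 'M' (outer except NameError) → 'S' (after the try/except). Output: MS

Answer: MS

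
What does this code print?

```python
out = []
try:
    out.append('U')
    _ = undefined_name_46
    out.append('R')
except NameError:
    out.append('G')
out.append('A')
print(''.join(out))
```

Execution trace: 'U' (try body) → 'G' (except NameError) → 'A' (after the try/except). Output: UGA

Answer: UGA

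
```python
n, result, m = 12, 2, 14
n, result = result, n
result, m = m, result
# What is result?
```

Trace:
`n, result, m = 12, 2, 14` → n = 12; result = 2; m = 14
`n, result = result, n` → n = 2; result = 12
`result, m = m, result` → result = 14; m = 12
So result = 14

Answer: 14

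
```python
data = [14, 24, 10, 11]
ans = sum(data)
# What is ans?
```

Trace:
`data = [14, 24, 10, 11]` → data = [14, 24, 10, 11]
`ans = sum(data)` → ans = 59
So ans = 59

Answer: 59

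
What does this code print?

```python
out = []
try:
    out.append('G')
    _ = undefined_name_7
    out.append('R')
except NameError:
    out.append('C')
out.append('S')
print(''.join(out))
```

Execution trace: 'G' (try body) → 'C' (except NameError) → 'S' (after the try/except). Output: GCS

Answer: GCS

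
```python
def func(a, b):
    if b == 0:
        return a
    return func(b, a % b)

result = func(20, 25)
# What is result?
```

func(20, 25) -> func(25, 20) -> func(20, 5) -> func(5, 0) -> 5

Answer: 5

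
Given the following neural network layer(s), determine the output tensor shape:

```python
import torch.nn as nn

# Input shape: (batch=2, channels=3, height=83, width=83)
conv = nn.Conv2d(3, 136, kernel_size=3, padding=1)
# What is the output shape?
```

Input: (2, 3, 83, 83) -> Output: (2, 136, 83, 83)

Answer: (2, 136, 83, 83)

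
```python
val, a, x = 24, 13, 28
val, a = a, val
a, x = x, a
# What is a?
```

Trace:
`val, a, x = 24, 13, 28` → val = 24; a = 13; x = 28
`val, a = a, val` → val = 13; a = 24
`a, x = x, a` → a = 28; x = 24
So a = 28

Answer: 28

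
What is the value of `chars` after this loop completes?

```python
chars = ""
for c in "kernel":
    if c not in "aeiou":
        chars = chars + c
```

Remove vowels from 'kernel'
`chars` takes the values: "" → "k" → "kr" → "krn" → "krnl"

Answer: "krnl"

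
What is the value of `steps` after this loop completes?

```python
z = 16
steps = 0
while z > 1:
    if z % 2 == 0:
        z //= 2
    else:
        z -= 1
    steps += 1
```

Steps to reduce 16 to 1
`steps` takes the values: 0 → 1 → 2 → 3 → 4

Answer: 4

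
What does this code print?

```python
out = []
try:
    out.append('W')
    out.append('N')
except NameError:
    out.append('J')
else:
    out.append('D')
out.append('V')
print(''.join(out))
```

Execution trace: 'W' (try body) → 'N' (try body, no exception) → 'D' (else) → 'V' (after the try/except). Output: WNDV

Answer: WNDV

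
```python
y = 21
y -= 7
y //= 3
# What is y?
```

Trace:
`y = 21` → y = 21
`y -= 7` → y = 14
`y //= 3` → y = 4
So y = 4

Answer: 4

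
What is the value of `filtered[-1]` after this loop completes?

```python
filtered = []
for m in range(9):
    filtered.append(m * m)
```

Last element of squares 0 to 8
`filtered` takes the values: [] → [0] → [0, 1] → [0, 1, 4] → [0, 1, 4, 9] → [0, 1, 4, 9, 16] → [0, 1, 4, 9, 16, 25] → [0, 1, 4, 9, 16, 25, 36] → [0, 1, 4, 9, 16, 25, 36, 49] → [0, 1, 4, 9, 16, 25, 36, 49, 64]
So `filtered[-1]` = 64

Answer: 64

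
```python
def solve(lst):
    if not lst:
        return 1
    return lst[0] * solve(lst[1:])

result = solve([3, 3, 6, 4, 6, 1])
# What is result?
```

Product over [3, 3, 6, 4, 6, 1] = 3 * 3 * 6 * 4 * 6 * 1 = 1296

Answer: 1296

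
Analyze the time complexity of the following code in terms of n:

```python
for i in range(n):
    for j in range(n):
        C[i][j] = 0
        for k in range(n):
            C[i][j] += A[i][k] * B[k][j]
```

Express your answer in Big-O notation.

This is Naive matrix multiplication. Time complexity: O(n³).

Answer: O(n³)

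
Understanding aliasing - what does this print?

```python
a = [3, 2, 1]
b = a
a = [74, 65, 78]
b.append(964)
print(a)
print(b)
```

Key concept: rebinding vs mutation: a is rebound to a new list, b still points at the original.
Step by step:
`a = [3, 2, 1]` → a = [3, 2, 1]
`b = a` → b = [3, 2, 1] (same object as a)
`a = [74, 65, 78]` → a = [74, 65, 78]
`b.append(964)` → b = [3, 2, 1, 964]
`print(a)` → prints [74, 65, 78]
`print(b)` → prints [3, 2, 1, 964]

Answer:
[74, 65, 78]
[3, 2, 1, 964]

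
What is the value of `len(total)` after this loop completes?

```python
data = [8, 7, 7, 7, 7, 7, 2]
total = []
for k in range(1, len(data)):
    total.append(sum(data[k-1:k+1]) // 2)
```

Number of 2-element averages
`total` takes the values: [] → [7] → [7, 7] → [7, 7, 7] → [7, 7, 7, 7] → [7, 7, 7, 7, 7] → [7, 7, 7, 7, 7, 4]
So `len(total)` = 6

Answer: 6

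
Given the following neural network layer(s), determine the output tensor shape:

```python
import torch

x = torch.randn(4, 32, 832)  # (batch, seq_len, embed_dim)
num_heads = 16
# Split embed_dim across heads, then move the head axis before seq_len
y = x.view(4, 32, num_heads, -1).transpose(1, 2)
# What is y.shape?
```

Input: (4, 32, 832) -> head_dim = 832 // 16 = 52; after view: (4, 32, 16, 52) -> after transpose(1, 2): (4, 16, 32, 52) -> Output: (4, 16, 32, 52)

Answer: (4, 16, 32, 52)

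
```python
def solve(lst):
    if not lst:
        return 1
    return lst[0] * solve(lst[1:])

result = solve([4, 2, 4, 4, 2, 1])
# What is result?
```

Product over [4, 2, 4, 4, 2, 1] = 4 * 2 * 4 * 4 * 2 * 1 = 256

Answer: 256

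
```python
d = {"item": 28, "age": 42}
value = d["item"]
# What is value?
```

Trace:
`d = {"item": 28, "age": 42}` → d = {'item': 28, 'age': 42}
`value = d["item"]` → value = 28
So value = 28

Answer: 28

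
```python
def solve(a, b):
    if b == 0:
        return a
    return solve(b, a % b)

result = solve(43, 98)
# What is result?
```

solve(43, 98) -> solve(98, 43) -> solve(43, 12) -> solve(12, 7) -> solve(7, 5) -> solve(5, 2) -> solve(2, 1) -> solve(1, 0) -> 1

Answer: 1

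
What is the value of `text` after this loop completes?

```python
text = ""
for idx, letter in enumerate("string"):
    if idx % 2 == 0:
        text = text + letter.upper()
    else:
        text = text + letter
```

Uppercase even positions in 'string'
`text` takes the values: "" → "S" → "St" → "StR" → "StRi" → "StRiN" → "StRiNg"

Answer: "StRiNg"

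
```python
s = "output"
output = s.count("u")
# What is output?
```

Trace:
`s = "output"` → s = 'output'
`output = s.count("u")` → output = 2
So output = 2

Answer: 2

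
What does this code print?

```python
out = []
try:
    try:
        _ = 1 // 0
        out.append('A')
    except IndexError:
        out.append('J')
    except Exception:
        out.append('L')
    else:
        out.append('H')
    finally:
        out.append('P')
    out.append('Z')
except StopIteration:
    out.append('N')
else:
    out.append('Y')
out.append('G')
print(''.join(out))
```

Execution trace: 'L' (inner except Exception) → 'P' (inner finally) → 'Z' (try body, no exception) → 'Y' (else) → 'G' (after the try/except). Output: LPZYG

Answer: LPZYG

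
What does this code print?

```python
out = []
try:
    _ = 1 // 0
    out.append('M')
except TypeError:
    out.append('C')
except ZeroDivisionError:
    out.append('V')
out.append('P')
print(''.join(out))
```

Execution trace: 'V' (except ZeroDivisionError) → 'P' (after the try/except). Output: VP

Answer: VP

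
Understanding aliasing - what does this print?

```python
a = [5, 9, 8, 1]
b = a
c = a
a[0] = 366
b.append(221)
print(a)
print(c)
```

Key concept: multiple aliases.
Step by step:
`a = [5, 9, 8, 1]` → a = [5, 9, 8, 1]
`b = a` → b = [5, 9, 8, 1] (same object as a)
`c = a` → c = [5, 9, 8, 1] (same object as a, b)
`a[0] = 366` → a = [366, 9, 8, 1] (same object as b, c); b = [366, 9, 8, 1] (same object as a, c); c = [366, 9, 8, 1] (same object as a, b)
`b.append(221)` → a = [366, 9, 8, 1, 221] (same object as b, c); b = [366, 9, 8, 1, 221] (same object as a, c); c = [366, 9, 8, 1, 221] (same object as a, b)
`print(a)` → prints [366, 9, 8, 1, 221]
`print(c)` → prints [366, 9, 8, 1, 221]

Answer:
[366, 9, 8, 1, 221]
[366, 9, 8, 1, 221]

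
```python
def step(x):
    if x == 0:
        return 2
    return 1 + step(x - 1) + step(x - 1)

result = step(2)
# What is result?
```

step(x) = 1 + 2·step(x-1), step(0)=2. Closed form: (2+1)·2^2 - 1 = 11.

Answer: 11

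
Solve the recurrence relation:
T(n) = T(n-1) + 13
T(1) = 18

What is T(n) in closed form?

Unrolling: T(n) = T(1) + 13·(n-1) = 18 + 13(n-1) = 13n + 5.

Answer: T(n) = 13n + 5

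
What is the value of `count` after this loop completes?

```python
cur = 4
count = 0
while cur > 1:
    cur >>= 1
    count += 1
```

Count right shifts until 1
`count` takes the values: 0 → 1 → 2

Answer: 2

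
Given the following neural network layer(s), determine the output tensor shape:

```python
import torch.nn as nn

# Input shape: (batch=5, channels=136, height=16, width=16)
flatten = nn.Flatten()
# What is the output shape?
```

Input: (5, 136, 16, 16) -> Output: (5, 34816)

Answer: (5, 34816)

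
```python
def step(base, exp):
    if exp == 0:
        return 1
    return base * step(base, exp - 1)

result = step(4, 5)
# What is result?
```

step(4, 5) = 4 * 4 * 4 * 4 * 4 = 1024

Answer: 1024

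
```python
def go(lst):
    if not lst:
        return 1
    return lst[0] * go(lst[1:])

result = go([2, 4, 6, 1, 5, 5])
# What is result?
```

Product over [2, 4, 6, 1, 5, 5] = 2 * 4 * 6 * 1 * 5 * 5 = 1200

Answer: 1200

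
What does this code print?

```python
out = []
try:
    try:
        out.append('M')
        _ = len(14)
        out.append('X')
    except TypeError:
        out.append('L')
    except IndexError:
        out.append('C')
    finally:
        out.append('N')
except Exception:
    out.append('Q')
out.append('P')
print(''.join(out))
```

Execution trace: 'M' (inner try body) → 'L' (inner except TypeError) → 'N' (inner finally) → 'P' (after the try/except). Output: MLNP

Answer: MLNP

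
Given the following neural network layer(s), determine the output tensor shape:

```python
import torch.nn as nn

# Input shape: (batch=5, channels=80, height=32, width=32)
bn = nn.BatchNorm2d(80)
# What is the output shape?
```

Input: (5, 80, 32, 32) -> Output: (5, 80, 32, 32)

Answer: (5, 80, 32, 32)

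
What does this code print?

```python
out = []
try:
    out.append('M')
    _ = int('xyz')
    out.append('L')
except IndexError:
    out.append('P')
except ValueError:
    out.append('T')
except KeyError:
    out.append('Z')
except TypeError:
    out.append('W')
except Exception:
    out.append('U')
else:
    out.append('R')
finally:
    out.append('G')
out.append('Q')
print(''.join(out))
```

Execution trace: 'M' (try body) → 'T' (except ValueError) → 'G' (finally) → 'Q' (after the try/except). Output: MTGQ

Answer: MTGQ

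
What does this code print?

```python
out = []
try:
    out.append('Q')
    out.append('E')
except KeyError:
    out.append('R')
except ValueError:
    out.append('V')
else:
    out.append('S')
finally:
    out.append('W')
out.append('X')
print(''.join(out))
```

Execution trace: 'Q' (try body) → 'E' (try body, no exception) → 'S' (else) → 'W' (finally) → 'X' (after the try/except). Output: QESWX

Answer: QESWX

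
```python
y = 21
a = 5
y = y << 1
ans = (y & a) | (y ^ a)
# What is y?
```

Trace:
`y = 21` → y = 21
`a = 5` → a = 5
`y = y << 1` → y = 42
`ans = (y & a) | (y ^ a)` → ans = 47
So y = 42

Answer: 42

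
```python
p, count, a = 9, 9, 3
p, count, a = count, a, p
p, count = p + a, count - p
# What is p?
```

Trace:
`p, count, a = 9, 9, 3` → p = 9; count = 9; a = 3
`p, count, a = count, a, p` → p = 9; count = 3; a = 9
`p, count = p + a, count - p` → p = 18; count = -6
So p = 18

Answer: 18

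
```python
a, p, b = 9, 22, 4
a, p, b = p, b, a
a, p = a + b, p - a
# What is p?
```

Trace:
`a, p, b = 9, 22, 4` → a = 9; p = 22; b = 4
`a, p, b = p, b, a` → a = 22; p = 4; b = 9
`a, p = a + b, p - a` → a = 31; p = -18
So p = -18

Answer: -18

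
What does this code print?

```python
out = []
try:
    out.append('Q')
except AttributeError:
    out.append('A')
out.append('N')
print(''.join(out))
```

Execution trace: 'Q' (try body, no exception) → 'N' (after the try/except). Output: QN

Answer: QN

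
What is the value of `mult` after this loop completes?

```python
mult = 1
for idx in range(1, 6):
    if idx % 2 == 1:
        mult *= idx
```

Product of odd numbers 1 to 5
`mult` takes the values: 1 → 3 → 15

Answer: 15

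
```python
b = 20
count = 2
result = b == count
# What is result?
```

Trace:
`b = 20` → b = 20
`count = 2` → count = 2
`result = b == count` → result = False
So result = False

Answer: False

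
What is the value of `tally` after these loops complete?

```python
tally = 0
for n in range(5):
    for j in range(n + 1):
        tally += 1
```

Triangle: 1 + 2 + ... + 5
`tally` takes the values: 0 → 1 → 2 → 3 → 4 → 5 → 6 → 7 → 8 → 9 → 10 → 11 → 12 → 13 → 14 → 15

Answer: 15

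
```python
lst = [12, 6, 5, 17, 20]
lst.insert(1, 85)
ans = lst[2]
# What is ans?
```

Trace:
`lst = [12, 6, 5, 17, 20]` → lst = [12, 6, 5, 17, 20]
`lst.insert(1, 85)` → lst = [12, 85, 6, 5, 17, 20]
`ans = lst[2]` → ans = 6
So ans = 6

Answer: 6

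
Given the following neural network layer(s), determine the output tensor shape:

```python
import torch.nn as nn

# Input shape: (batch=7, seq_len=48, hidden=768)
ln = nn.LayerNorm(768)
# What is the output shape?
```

Input: (7, 48, 768) -> Output: (7, 48, 768)

Answer: (7, 48, 768)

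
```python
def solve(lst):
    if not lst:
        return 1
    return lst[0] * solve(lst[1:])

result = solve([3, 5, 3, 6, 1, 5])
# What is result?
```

Product over [3, 5, 3, 6, 1, 5] = 3 * 5 * 3 * 6 * 1 * 5 = 1350

Answer: 1350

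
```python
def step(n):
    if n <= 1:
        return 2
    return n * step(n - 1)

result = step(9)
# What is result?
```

step(9) = 9 * 8 * 7 * 6 * 5 * 4 * 3 * 2 * 2 = 725760

Answer: 725760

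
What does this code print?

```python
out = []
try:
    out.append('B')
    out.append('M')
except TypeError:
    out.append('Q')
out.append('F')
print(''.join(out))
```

Execution trace: 'B' (try body) → 'M' (try body, no exception) → 'F' (after the try/except). Output: BMF

Answer: BMF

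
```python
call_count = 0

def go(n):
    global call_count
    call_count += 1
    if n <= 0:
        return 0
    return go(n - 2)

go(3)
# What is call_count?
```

Linear recursion stepping by 2: 3 calls from n=3 down to ≤0.

Answer: 3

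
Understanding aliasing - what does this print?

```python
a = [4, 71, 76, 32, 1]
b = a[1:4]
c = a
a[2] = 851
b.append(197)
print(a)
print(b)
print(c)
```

Key concept: slice vs alias.
Step by step:
`a = [4, 71, 76, 32, 1]` → a = [4, 71, 76, 32, 1]
`b = a[1:4]` → b = [71, 76, 32]
`c = a` → c = [4, 71, 76, 32, 1] (same object as a)
`a[2] = 851` → a = [4, 71, 851, 32, 1] (same object as c); c = [4, 71, 851, 32, 1] (same object as a)
`b.append(197)` → b = [71, 76, 32, 197]
`print(a)` → prints [4, 71, 851, 32, 1]
`print(b)` → prints [71, 76, 32, 197]
`print(c)` → prints [4, 71, 851, 32, 1]

Answer:
[4, 71, 851, 32, 1]
[71, 76, 32, 197]
[4, 71, 851, 32, 1]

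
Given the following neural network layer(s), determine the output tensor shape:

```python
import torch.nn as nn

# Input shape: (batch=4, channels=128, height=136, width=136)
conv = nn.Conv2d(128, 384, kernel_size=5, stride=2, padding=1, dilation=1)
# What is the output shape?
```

Input: (4, 128, 136, 136) -> Output: (4, 384, 67, 67)

Answer: (4, 384, 67, 67)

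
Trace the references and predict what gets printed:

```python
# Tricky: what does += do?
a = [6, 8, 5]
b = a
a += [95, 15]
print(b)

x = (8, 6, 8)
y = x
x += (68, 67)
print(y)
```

Key concept: += behavior differs for mutable vs immutable.
Step by step:
`a = [6, 8, 5]` → a = [6, 8, 5]
`b = a` → b = [6, 8, 5] (same object as a)
`a += [95, 15]` → a = [6, 8, 5, 95, 15] (same object as b); b = [6, 8, 5, 95, 15] (same object as a)
`print(b)` → prints [6, 8, 5, 95, 15]
`x = (8, 6, 8)` → x = (8, 6, 8)
`y = x` → y = (8, 6, 8)
`x += (68, 67)` → x = (8, 6, 8, 68, 67)
`print(y)` → prints (8, 6, 8)

Answer:
[6, 8, 5, 95, 15]
(8, 6, 8)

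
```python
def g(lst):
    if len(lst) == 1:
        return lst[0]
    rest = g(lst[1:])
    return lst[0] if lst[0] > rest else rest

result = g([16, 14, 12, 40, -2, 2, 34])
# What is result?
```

Recursive max over [16, 14, 12, 40, -2, 2, 34] = 40

Answer: 40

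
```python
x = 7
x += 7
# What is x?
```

Trace:
`x = 7` → x = 7
`x += 7` → x = 14
So x = 14

Answer: 14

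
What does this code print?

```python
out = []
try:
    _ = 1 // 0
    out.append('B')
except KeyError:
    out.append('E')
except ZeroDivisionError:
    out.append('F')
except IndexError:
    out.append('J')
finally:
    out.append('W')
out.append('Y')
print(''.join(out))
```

Execution trace: 'F' (except ZeroDivisionError) → 'W' (finally) → 'Y' (after the try/except). Output: FWY

Answer: FWY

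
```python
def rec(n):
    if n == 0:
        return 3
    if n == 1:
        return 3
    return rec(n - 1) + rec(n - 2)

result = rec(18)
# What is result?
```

Build up from base cases: rec(0)=3, rec(1)=3, rec(2)=6, rec(3)=9, rec(4)=15, rec(5)=24, rec(6)=39, ..., rec(18)=12543

Answer: 12543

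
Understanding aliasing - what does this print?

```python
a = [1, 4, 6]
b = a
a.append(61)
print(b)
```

Key concept: basic list aliasing.
Step by step:
`a = [1, 4, 6]` → a = [1, 4, 6]
`b = a` → b = [1, 4, 6] (same object as a)
`a.append(61)` → a = [1, 4, 6, 61] (same object as b); b = [1, 4, 6, 61] (same object as a)
`print(b)` → prints [1, 4, 6, 61]

Answer: [1, 4, 6, 61]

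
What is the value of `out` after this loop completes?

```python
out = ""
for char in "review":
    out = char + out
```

Reverse 'review'
`out` takes the values: "" → "r" → "er" → "ver" → "iver" → "eiver" → "weiver"

Answer: "weiver"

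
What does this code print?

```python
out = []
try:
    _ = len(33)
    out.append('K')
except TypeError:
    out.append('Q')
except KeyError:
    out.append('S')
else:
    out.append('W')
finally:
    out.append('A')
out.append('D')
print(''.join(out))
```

Execution trace: 'Q' (except TypeError) → 'A' (finally) → 'D' (after the try/except). Output: QAD

Answer: QAD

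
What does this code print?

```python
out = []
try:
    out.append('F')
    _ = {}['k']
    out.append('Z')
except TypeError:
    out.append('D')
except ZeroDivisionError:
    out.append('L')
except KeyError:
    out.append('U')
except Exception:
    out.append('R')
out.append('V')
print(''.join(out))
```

Execution trace: 'F' (try body) → 'U' (except KeyError) → 'V' (after the try/except). Output: FUV

Answer: FUV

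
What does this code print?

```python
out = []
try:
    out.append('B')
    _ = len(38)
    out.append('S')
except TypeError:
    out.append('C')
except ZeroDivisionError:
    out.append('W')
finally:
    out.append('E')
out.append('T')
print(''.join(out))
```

Execution trace: 'B' (try body) → 'C' (except TypeError) → 'E' (finally) → 'T' (after the try/except). Output: BCET

Answer: BCET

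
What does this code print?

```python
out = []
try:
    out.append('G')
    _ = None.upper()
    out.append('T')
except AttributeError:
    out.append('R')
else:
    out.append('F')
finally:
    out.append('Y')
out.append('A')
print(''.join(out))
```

Execution trace: 'G' (try body) → 'R' (except AttributeError) → 'Y' (finally) → 'A' (after the try/except). Output: GRYA

Answer: GRYA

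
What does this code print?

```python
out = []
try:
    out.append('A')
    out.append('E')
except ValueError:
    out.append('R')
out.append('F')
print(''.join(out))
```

Execution trace: 'A' (try body) → 'E' (try body, no exception) → 'F' (after the try/except). Output: AEF

Answer: AEF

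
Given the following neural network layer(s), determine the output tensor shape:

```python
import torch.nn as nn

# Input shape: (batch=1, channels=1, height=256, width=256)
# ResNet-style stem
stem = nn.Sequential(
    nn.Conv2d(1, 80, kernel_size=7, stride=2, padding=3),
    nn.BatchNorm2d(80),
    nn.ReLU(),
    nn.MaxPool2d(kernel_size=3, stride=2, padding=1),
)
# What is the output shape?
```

Input: (1, 1, 256, 256) -> after Conv2d 7x7 stride=2: (1, 80, 128, 128) -> Output: (1, 80, 64, 64)

Answer: (1, 80, 64, 64)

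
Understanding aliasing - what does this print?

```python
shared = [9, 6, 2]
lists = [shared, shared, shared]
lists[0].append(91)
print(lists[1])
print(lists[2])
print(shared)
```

Key concept: list of same reference.
Step by step:
`shared = [9, 6, 2]` → shared = [9, 6, 2]
`lists = [shared, shared, shared]` → lists = [[9, 6, 2], [9, 6, 2], [9, 6, 2]]
`lists[0].append(91)` → shared = [9, 6, 2, 91]; lists = [[9, 6, 2, 91], [9, 6, 2, 91], [9, 6, 2, 91]]
`print(lists[1])` → prints [9, 6, 2, 91]
`print(lists[2])` → prints [9, 6, 2, 91]
`print(shared)` → prints [9, 6, 2, 91]

Answer:
[9, 6, 2, 91]
[9, 6, 2, 91]
[9, 6, 2, 91]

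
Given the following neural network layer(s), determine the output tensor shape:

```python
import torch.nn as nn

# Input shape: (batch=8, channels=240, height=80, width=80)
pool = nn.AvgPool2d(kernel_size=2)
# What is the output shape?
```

Input: (8, 240, 80, 80) -> Output: (8, 240, 40, 40)

Answer: (8, 240, 40, 40)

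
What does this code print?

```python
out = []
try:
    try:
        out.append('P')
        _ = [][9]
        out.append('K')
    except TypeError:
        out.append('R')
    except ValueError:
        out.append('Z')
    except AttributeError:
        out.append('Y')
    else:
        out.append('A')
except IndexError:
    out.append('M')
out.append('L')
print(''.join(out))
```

Execution trace: 'P' (try body) → 'M' (outer except IndexError) → 'L' (after the try/except). Output: PML

Answer: PML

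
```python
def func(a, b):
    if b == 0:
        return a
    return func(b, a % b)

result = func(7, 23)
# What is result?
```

func(7, 23) -> func(23, 7) -> func(7, 2) -> func(2, 1) -> func(1, 0) -> 1

Answer: 1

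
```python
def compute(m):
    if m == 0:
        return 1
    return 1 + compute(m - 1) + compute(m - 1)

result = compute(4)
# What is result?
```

compute(m) = 1 + 2·compute(m-1), compute(0)=1. Closed form: (1+1)·2^4 - 1 = 31.

Answer: 31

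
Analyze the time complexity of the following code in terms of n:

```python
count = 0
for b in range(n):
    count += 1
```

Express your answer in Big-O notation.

Each loop level contributes: n. Multiplying the contributions gives O(n).

Answer: O(n)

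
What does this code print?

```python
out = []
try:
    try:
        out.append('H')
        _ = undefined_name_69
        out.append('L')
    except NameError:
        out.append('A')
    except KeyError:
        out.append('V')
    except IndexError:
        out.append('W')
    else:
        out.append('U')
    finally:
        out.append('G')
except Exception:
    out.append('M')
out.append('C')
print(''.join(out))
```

Execution trace: 'H' (inner try body) → 'A' (inner except NameError) → 'G' (inner finally) → 'C' (after the try/except). Output: HAGC

Answer: HAGC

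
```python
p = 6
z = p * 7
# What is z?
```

Trace:
`p = 6` → p = 6
`z = p * 7` → z = 42
So z = 42

Answer: 42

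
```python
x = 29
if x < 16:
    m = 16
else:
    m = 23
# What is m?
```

Trace:
`x = 29` → x = 29
`if x < 16: ...` → x < 16 is False, take else branch → m = 23
So m = 23

Answer: 23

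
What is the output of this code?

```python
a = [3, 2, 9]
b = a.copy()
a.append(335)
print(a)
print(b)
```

Key concept: list.copy() creates independent copy.
Step by step:
`a = [3, 2, 9]` → a = [3, 2, 9]
`b = a.copy()` → b = [3, 2, 9]
`a.append(335)` → a = [3, 2, 9, 335]
`print(a)` → prints [3, 2, 9, 335]
`print(b)` → prints [3, 2, 9]

Answer:
[3, 2, 9, 335]
[3, 2, 9]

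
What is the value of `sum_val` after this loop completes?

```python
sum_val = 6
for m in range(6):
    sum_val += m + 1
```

Start at 6, add 1 to 6 = 27
`sum_val` takes the values: 6 → 7 → 9 → 12 → 16 → 21 → 27

Answer: 27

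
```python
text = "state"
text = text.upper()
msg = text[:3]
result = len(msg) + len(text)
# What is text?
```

Trace:
`text = "state"` → text = 'state'
`text = text.upper()` → text = 'STATE'
`msg = text[:3]` → msg = 'STA'
`result = len(msg) + len(text)` → result = 8
So text = 'STATE'

Answer: 'STATE'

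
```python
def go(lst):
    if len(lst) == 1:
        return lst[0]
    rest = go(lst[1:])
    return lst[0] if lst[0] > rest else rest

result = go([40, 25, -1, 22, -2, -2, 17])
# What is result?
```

Recursive max over [40, 25, -1, 22, -2, -2, 17] = 40

Answer: 40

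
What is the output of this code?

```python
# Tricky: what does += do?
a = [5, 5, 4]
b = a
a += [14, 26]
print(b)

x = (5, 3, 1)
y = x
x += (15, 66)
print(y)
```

Key concept: += behavior differs for mutable vs immutable.
Step by step:
`a = [5, 5, 4]` → a = [5, 5, 4]
`b = a` → b = [5, 5, 4] (same object as a)
`a += [14, 26]` → a = [5, 5, 4, 14, 26] (same object as b); b = [5, 5, 4, 14, 26] (same object as a)
`print(b)` → prints [5, 5, 4, 14, 26]
`x = (5, 3, 1)` → x = (5, 3, 1)
`y = x` → y = (5, 3, 1)
`x += (15, 66)` → x = (5, 3, 1, 15, 66)
`print(y)` → prints (5, 3, 1)

Answer:
[5, 5, 4, 14, 26]
(5, 3, 1)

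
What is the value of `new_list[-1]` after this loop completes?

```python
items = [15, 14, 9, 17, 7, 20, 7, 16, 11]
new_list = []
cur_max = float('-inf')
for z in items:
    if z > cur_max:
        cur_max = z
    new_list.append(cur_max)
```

Running max ends at 20
`new_list` takes the values: [] → [15] → [15, 15] → [15, 15, 15] → [15, 15, 15, 17] → [15, 15, 15, 17, 17] → [15, 15, 15, 17, 17, 20] → [15, 15, 15, 17, 17, 20, 20] → [15, 15, 15, 17, 17, 20, 20, 20] → [15, 15, 15, 17, 17, 20, 20, 20, 20]
So `new_list[-1]` = 20

Answer: 20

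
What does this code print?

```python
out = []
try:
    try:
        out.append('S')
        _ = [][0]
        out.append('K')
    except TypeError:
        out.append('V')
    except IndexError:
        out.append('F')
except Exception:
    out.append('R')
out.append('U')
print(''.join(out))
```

Execution trace: 'S' (inner try body) → 'F' (inner except IndexError) → 'U' (after the try/except). Output: SFU

Answer: SFU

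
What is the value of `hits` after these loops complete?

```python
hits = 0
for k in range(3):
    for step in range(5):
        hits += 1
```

3 * 5 = 15
`hits` takes the values: 0 → 1 → 2 → 3 → 4 → 5 → 6 → 7 → 8 → 9 → 10 → 11 → 12 → 13 → 14 → 15

Answer: 15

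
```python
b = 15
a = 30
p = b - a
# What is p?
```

Trace:
`b = 15` → b = 15
`a = 30` → a = 30
`p = b - a` → p = -15
So p = -15

Answer: -15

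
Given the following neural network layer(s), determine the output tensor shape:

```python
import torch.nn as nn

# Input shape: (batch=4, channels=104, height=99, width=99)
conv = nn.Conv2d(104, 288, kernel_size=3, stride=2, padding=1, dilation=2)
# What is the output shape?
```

Input: (4, 104, 99, 99) -> Output: (4, 288, 49, 49)

Answer: (4, 288, 49, 49)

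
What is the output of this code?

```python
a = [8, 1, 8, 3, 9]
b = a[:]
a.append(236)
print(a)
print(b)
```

Key concept: slice [:] creates copy.
Step by step:
`a = [8, 1, 8, 3, 9]` → a = [8, 1, 8, 3, 9]
`b = a[:]` → b = [8, 1, 8, 3, 9]
`a.append(236)` → a = [8, 1, 8, 3, 9, 236]
`print(a)` → prints [8, 1, 8, 3, 9, 236]
`print(b)` → prints [8, 1, 8, 3, 9]

Answer:
[8, 1, 8, 3, 9, 236]
[8, 1, 8, 3, 9]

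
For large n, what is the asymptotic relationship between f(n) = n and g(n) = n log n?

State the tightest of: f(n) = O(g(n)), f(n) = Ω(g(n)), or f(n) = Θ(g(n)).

n vs n log n: f(n) = O(g(n)) but not Ω(g(n)) — n log n grows strictly faster than n.

Answer: f(n) = O(g(n)) but not Ω(g(n)) — n log n grows strictly faster than n.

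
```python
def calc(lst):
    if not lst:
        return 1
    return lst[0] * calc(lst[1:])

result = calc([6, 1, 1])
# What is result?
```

Product over [6, 1, 1] = 6 * 1 * 1 = 6

Answer: 6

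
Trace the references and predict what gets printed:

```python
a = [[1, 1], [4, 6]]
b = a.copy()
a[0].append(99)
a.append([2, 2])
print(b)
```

Key concept: shallow copy with nested lists.
Step by step:
`a = [[1, 1], [4, 6]]` → a = [[1, 1], [4, 6]]
`b = a.copy()` → b = [[1, 1], [4, 6]]
`a[0].append(99)` → a = [[1, 1, 99], [4, 6]]; b = [[1, 1, 99], [4, 6]]
`a.append([2, 2])` → a = [[1, 1, 99], [4, 6], [2, 2]]
`print(b)` → prints [[1, 1, 99], [4, 6]]

Answer: [[1, 1, 99], [4, 6]]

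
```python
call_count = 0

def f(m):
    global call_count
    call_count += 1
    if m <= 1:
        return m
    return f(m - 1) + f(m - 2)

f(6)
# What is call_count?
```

Calls(m) = 1 + Calls(m-1) + Calls(m-2); Calls(0)=Calls(1)=1. For m=6 this gives 25.

Answer: 25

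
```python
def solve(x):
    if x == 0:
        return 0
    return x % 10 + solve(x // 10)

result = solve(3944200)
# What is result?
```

Sum of digits of 3944200: 0 + 0 + 2 + 4 + 4 + 9 + 3 = 22

Answer: 22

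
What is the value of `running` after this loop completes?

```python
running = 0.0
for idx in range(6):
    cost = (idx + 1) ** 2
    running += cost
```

Sum of squared losses 1² + 2² + ... + 6²
`running` takes the values: 0.0 → 1.0 → 5.0 → 14.0 → 30.0 → 55.0 → 91.0

Answer: 91.0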